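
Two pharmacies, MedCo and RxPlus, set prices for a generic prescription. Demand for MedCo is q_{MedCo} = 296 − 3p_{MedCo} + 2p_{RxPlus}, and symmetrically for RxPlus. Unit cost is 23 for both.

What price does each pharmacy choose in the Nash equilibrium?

MedCo's profit: π = (p_{MedCo} − 23)(296 − 3p_{MedCo} + 2p_{RxPlus}).
∂π/∂p_{MedCo} = 365 − 6p_{MedCo} + 2p_{RxPlus} = 0 ⇒ p_{MedCo} = 365/6 + (1/3)p_{RxPlus}.
By symmetry p_{RxPlus} = p_{MedCo}; substituting into the reaction function, (2/3)p_{MedCo} = 365/6 and p_{MedCo} = 91.25.

91.25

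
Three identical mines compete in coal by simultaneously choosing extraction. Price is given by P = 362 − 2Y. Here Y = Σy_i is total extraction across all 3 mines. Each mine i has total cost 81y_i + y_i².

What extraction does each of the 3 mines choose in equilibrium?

A representative mine's profit is π_i = y_i(362 − 2Y) − 81y_i − y_i², with Y = y_i + Σ_{j≠i} y_j.
First-order condition: 281 − 6y_i − 2Σ_{j≠i} y_j = 0.
Imposing symmetry (y_j = y for all j) turns Σ_{j≠i} y_j into 2y, so 281 = 10y and y = 28.1.

28.1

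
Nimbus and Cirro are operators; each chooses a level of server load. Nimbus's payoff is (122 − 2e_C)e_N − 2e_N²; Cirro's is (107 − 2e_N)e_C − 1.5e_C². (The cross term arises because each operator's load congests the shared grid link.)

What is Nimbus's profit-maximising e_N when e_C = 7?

Expanding Nimbus's payoff: 122e_N − 2e_Ce_N − 2e_N².
∂π/∂e_N = 122 − 2e_C − 4e_N = 0, so e_N = 30.5 − 0.5e_C.
At e_C = 7: e_N = 30.5 − 0.5·7 = 27.

27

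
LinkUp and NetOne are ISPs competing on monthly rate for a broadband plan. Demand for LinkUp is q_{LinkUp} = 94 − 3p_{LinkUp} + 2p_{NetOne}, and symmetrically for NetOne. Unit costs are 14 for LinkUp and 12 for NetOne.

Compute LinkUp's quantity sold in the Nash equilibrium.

LinkUp's profit: π = (p_{LinkUp} − 14)(94 − 3p_{LinkUp} + 2p_{NetOne}).
∂π/∂p_{LinkUp} = 136 − 6p_{LinkUp} + 2p_{NetOne} = 0 ⇒ p_{LinkUp} = 68/3 + (1/3)p_{NetOne}.
Similarly p_{NetOne} = 65/3 + (1/3)p_{LinkUp}.
Plugging p_{NetOne} into LinkUp's best response: p_{LinkUp} = 68/3 + (1/3)(65/3 + (1/3)p_{LinkUp}) ⇒ (8/9)p_{LinkUp} = 269/9, so p_{LinkUp} = 33.625.
Then p_{NetOne} = 65/3 + (1/3)·33.625 = 32.875.
q_{LinkUp} = 94 − 3·33.625 + 2·32.875 = 58.875.

58.875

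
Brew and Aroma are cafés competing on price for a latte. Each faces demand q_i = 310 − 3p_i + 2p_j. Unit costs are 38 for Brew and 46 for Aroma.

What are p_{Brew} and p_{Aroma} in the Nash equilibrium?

107.5, 110.5

Brew's profit: π = (p_{Brew} − 38)(310 − 3p_{Brew} + 2p_{Aroma}).
∂π/∂p_{Brew} = 424 − 6p_{Brew} + 2p_{Aroma} = 0 ⇒ p_{Brew} = 212/3 + (1/3)p_{Aroma}.
Similarly p_{Aroma} = 224/3 + (1/3)p_{Brew}.
Plugging p_{Aroma} into Brew's best response: p_{Brew} = 212/3 + (1/3)(224/3 + (1/3)p_{Brew}) ⇒ (8/9)p_{Brew} = 860/9, so p_{Brew} = 107.5.
Then p_{Aroma} = 224/3 + (1/3)·107.5 = 110.5.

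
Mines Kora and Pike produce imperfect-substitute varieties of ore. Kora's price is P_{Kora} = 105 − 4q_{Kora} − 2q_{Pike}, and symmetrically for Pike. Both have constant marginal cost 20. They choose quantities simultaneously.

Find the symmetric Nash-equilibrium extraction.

Mine Kora's profit: π = q_{Kora}(105 − 4q_{Kora} − 2q_{Pike}) − 20q_{Kora}.
∂π/∂q_{Kora} = 85 − 8q_{Kora} − 2q_{Pike} = 0 ⇒ q_{Kora} = 10.625 − 0.25q_{Pike}.
By symmetry q_{Pike} = q_{Kora}; substituting into the reaction function, 1.25q_{Kora} = 10.625 and q_{Kora} = 8.5.

8.5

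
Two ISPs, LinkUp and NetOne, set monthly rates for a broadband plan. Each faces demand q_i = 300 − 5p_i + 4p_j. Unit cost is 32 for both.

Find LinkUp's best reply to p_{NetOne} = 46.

64.4

LinkUp's profit: π = (p_{LinkUp} − 32)(300 − 5p_{LinkUp} + 4p_{NetOne}).
∂π/∂p_{LinkUp} = 460 − 10p_{LinkUp} + 4p_{NetOne} = 0 ⇒ p_{LinkUp} = 46 + 0.4p_{NetOne}.
At p_{NetOne} = 46: p_{LinkUp} = 46 + 0.4·46 = 64.4.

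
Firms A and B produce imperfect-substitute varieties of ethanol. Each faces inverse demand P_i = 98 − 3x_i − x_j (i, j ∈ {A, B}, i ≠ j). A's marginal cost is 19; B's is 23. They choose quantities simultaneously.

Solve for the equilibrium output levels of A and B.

Firm A's profit: π = x_A(98 − 3x_A − x_B) − 19x_A.
∂π/∂x_A = 79 − 6x_A − x_B = 0 ⇒ x_A = 79/6 − (1/6)x_B.
Similarly x_B = 12.5 − (1/6)x_A.
Solving the two reaction functions simultaneously: (1 − (−1/6)(−1/6))x_A = 79/6 − (1/6)·12.5, so (35/36)x_A = 133/12 and x_A = 11.4.
Then x_B = 12.5 − (1/6)·11.4 = 10.6.

11.4, 10.6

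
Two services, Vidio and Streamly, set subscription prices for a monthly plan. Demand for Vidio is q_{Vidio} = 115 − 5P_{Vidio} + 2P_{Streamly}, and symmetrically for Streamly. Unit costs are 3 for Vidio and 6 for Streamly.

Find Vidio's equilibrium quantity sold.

Vidio's profit: π = (P_{Vidio} − 3)(115 − 5P_{Vidio} + 2P_{Streamly}).
∂π/∂P_{Vidio} = 130 − 10P_{Vidio} + 2P_{Streamly} = 0 ⇒ P_{Vidio} = 13 + 0.2P_{Streamly}.
Similarly P_{Streamly} = 14.5 + 0.2P_{Vidio}.
Plugging P_{Streamly} into Vidio's best response: P_{Vidio} = 13 + 0.2(14.5 + 0.2P_{Vidio}) ⇒ 0.96P_{Vidio} = 15.9, so P_{Vidio} = 16.5625.
Then P_{Streamly} = 14.5 + 0.2·16.5625 = 17.8125.
q_{Vidio} = 115 − 5·16.5625 + 2·17.8125 = 67.8125.

67.8125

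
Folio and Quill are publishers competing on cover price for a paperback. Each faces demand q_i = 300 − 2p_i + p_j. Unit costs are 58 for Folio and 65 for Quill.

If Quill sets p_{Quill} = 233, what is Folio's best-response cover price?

Folio's profit: π = (p_{Folio} − 58)(300 − 2p_{Folio} + p_{Quill}).
∂π/∂p_{Folio} = 416 − 4p_{Folio} + p_{Quill} = 0 ⇒ p_{Folio} = 104 + 0.25p_{Quill}.
At p_{Quill} = 233: p_{Folio} = 104 + 0.25·233 = 162.25.

162.25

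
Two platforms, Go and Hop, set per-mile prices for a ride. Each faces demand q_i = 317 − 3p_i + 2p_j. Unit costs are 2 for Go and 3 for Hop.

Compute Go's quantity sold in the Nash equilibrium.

Go's profit: π = (p_{Go} − 2)(317 − 3p_{Go} + 2p_{Hop}).
∂π/∂p_{Go} = 323 − 6p_{Go} + 2p_{Hop} = 0 ⇒ p_{Go} = 323/6 + (1/3)p_{Hop}.
Similarly p_{Hop} = 163/3 + (1/3)p_{Go}.
Substituting the second reaction function into the first: p_{Go} = 323/6 + (1/3)(163/3 + (1/3)p_{Go}), which gives (8/9)p_{Go} = 1295/18 ⇒ p_{Go} = 80.9375.
Then p_{Hop} = 163/3 + (1/3)·80.9375 = 81.3125.
q_{Go} = 317 − 3·80.9375 + 2·81.3125 = 236.8125.

236.8125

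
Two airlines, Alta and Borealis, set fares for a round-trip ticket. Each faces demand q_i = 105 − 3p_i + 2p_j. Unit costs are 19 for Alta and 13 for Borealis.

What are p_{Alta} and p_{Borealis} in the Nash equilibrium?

39.375, 37.125

Alta's profit: π = (p_{Alta} − 19)(105 − 3p_{Alta} + 2p_{Borealis}).
∂π/∂p_{Alta} = 162 − 6p_{Alta} + 2p_{Borealis} = 0 ⇒ p_{Alta} = 27 + (1/3)p_{Borealis}.
Similarly p_{Borealis} = 24 + (1/3)p_{Alta}.
Plugging p_{Borealis} into Alta's best response: p_{Alta} = 27 + (1/3)(24 + (1/3)p_{Alta}) ⇒ (8/9)p_{Alta} = 35, so p_{Alta} = 39.375.
Then p_{Borealis} = 24 + (1/3)·39.375 = 37.125.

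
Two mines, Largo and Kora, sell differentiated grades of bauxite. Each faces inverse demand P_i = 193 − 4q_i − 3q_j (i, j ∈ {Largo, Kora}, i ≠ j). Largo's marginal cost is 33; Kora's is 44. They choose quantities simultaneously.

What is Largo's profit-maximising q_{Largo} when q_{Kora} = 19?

Mine Largo's profit: π = q_{Largo}(193 − 4q_{Largo} − 3q_{Kora}) − 33q_{Largo}.
∂π/∂q_{Largo} = 160 − 8q_{Largo} − 3q_{Kora} = 0 ⇒ q_{Largo} = 20 − 0.375q_{Kora}.
At q_{Kora} = 19: q_{Largo} = 20 − 0.375·19 = 12.875.

12.875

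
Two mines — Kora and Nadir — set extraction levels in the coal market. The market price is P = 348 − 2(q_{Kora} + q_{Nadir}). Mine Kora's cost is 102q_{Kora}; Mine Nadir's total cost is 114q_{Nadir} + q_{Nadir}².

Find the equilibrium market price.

Mine Kora's profit: π = q_{Kora}(348 − 2(q_{Kora} + q_{Nadir})) − 102q_{Kora}.
∂π/∂q_{Kora} = 246 − 4q_{Kora} − 2q_{Nadir} = 0, so q_{Kora} = 61.5 − 0.5q_{Nadir}.
For Nadir: ∂π/∂q_{Nadir} = 234 − 6q_{Nadir} − 2q_{Kora} = 0 ⇒ q_{Nadir} = 39 − (1/3)q_{Kora}.
Plugging q_{Nadir} into Kora's best response: q_{Kora} = 61.5 − 0.5(39 − (1/3)q_{Kora}) ⇒ (5/6)q_{Kora} = 42, so q_{Kora} = 50.4.
Then q_{Nadir} = 39 − (1/3)·50.4 = 22.2.
Equilibrium price: P = 348 − 2·72.6 = 202.8.

202.8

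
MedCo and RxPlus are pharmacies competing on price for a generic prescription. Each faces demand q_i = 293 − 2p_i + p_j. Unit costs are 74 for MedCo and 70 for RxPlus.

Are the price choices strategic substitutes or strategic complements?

MedCo's profit: π = (p_{MedCo} − 74)(293 − 2p_{MedCo} + p_{RxPlus}).
∂π/∂p_{MedCo} = 441 − 4p_{MedCo} + p_{RxPlus} = 0 ⇒ p_{MedCo} = 110.25 + 0.25p_{RxPlus}.
The best-response slope dp_{MedCo}/dp_{RxPlus} = 0.25 > 0: the reaction function is upward-sloping, so the choices are strategic complements.

strategic complements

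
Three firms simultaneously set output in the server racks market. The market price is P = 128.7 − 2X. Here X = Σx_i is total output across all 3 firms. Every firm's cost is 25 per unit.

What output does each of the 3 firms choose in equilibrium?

A representative firm's profit is π_i = x_i(128.7 − 2X) − 25x_i, with X = x_i + Σ_{j≠i} x_j.
First-order condition: 103.7 − 4x_i − 2Σ_{j≠i} x_j = 0.
With identical firms, set every x_j = x: then 103.7 − 4x − 4x = 0, i.e. x = 103.7/8 = 12.9625.

12.9625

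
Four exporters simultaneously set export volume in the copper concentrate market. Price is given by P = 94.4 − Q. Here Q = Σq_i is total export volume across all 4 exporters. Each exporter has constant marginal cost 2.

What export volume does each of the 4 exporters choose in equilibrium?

A representative exporter's profit is π_i = q_i(94.4 − Q) − 2q_i, with Q = q_i + Σ_{j≠i} q_j.
First-order condition: 92.4 − 2q_i − Σ_{j≠i} q_j = 0.
With identical exporters, set every q_j = q: then 92.4 − 2q − 3q = 0, i.e. q = 92.4/5 = 18.48.

18.48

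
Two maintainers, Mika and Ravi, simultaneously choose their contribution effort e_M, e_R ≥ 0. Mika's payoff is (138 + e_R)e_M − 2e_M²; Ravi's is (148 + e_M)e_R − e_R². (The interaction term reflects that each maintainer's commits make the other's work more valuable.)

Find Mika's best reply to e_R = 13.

37.75

Expanding Mika's payoff: 138e_M + e_Re_M − 2e_M².
∂π/∂e_M = 138 + e_R − 4e_M = 0, so e_M = 34.5 + 0.25e_R.
At e_R = 13: e_M = 34.5 + 0.25·13 = 37.75.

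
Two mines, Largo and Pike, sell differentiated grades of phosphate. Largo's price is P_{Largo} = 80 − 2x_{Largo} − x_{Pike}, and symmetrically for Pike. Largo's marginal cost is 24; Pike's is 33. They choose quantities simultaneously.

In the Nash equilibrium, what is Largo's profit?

Mine Largo's profit: π = x_{Largo}(80 − 2x_{Largo} − x_{Pike}) − 24x_{Largo}.
∂π/∂x_{Largo} = 56 − 4x_{Largo} − x_{Pike} = 0 ⇒ x_{Largo} = 14 − 0.25x_{Pike}.
Similarly x_{Pike} = 11.75 − 0.25x_{Largo}.
Solving the two reaction functions simultaneously: (1 − (−0.25)(−0.25))x_{Largo} = 14 − 0.25·11.75, so 0.9375x_{Largo} = 11.0625 and x_{Largo} = 11.8.
Then x_{Pike} = 11.75 − 0.25·11.8 = 8.8.
P_{Largo} = 80 − 2·11.8 − 8.8 = 47.6.
Profit = (47.6 − 24)·11.8 = 278.48.

278.48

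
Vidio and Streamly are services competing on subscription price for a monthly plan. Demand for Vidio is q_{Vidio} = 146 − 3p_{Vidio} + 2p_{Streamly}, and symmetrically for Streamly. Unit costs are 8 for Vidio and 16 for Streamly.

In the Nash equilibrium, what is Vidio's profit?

3888

Vidio's profit: π = (p_{Vidio} − 8)(146 − 3p_{Vidio} + 2p_{Streamly}).
∂π/∂p_{Vidio} = 170 − 6p_{Vidio} + 2p_{Streamly} = 0 ⇒ p_{Vidio} = 85/3 + (1/3)p_{Streamly}.
Similarly p_{Streamly} = 97/3 + (1/3)p_{Vidio}.
Plugging p_{Streamly} into Vidio's best response: p_{Vidio} = 85/3 + (1/3)(97/3 + (1/3)p_{Vidio}) ⇒ (8/9)p_{Vidio} = 352/9, so p_{Vidio} = 44.
Then p_{Streamly} = 97/3 + (1/3)·44 = 47.
q_{Vidio} = 146 − 3·44 + 2·47 = 108.
Profit = (44 − 8)·108 = 3888.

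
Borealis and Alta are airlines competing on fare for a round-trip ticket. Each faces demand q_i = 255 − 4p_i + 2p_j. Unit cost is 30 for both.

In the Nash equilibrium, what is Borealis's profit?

Borealis's profit: π = (p_{Borealis} − 30)(255 − 4p_{Borealis} + 2p_{Alta}).
∂π/∂p_{Borealis} = 375 − 8p_{Borealis} + 2p_{Alta} = 0 ⇒ p_{Borealis} = 46.875 + 0.25p_{Alta}.
By symmetry p_{Alta} = p_{Borealis}; substituting into the reaction function, 0.75p_{Borealis} = 46.875 and p_{Borealis} = 62.5.
q_{Borealis} = 255 − 4·62.5 + 2·62.5 = 130.
Profit = (62.5 − 30)·130 = 4225.

4225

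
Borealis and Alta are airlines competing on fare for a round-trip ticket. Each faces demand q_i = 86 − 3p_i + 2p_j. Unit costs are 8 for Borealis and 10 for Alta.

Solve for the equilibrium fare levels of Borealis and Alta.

Borealis's profit: π = (p_{Borealis} − 8)(86 − 3p_{Borealis} + 2p_{Alta}).
∂π/∂p_{Borealis} = 110 − 6p_{Borealis} + 2p_{Alta} = 0 ⇒ p_{Borealis} = 55/3 + (1/3)p_{Alta}.
Similarly p_{Alta} = 58/3 + (1/3)p_{Borealis}.
Solving the two reaction functions simultaneously: (1 − (1/3)(1/3))p_{Borealis} = 55/3 + (1/3)·(58/3), so (8/9)p_{Borealis} = 223/9 and p_{Borealis} = 27.875.
Then p_{Alta} = 58/3 + (1/3)·27.875 = 28.625.

27.875, 28.625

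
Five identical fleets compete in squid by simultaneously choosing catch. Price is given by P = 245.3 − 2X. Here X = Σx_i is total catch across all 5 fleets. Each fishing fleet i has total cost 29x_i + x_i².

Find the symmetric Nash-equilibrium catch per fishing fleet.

A representative fishing fleet's profit is π_i = x_i(245.3 − 2X) − 29x_i − x_i², with X = x_i + Σ_{j≠i} x_j.
First-order condition: 216.3 − 6x_i − 2Σ_{j≠i} x_j = 0.
Imposing symmetry (x_j = x for all j) turns Σ_{j≠i} x_j into 4x, so 216.3 = 14x and x = 15.45.

15.45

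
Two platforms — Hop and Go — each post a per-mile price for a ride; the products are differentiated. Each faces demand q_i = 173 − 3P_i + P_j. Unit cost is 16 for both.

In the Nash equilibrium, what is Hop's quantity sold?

84.6

Hop's profit: π = (P_{Hop} − 16)(173 − 3P_{Hop} + P_{Go}).
∂π/∂P_{Hop} = 221 − 6P_{Hop} + P_{Go} = 0 ⇒ P_{Hop} = 221/6 + (1/6)P_{Go}.
Setting P_{Hop} = P_{Go} in the reaction function: P_{Hop} = 221/6 + (1/6)P_{Hop}, so P_{Hop} = (221/6) / (5/6) = 44.2.
q_{Hop} = 173 − 3·44.2 + 44.2 = 84.6.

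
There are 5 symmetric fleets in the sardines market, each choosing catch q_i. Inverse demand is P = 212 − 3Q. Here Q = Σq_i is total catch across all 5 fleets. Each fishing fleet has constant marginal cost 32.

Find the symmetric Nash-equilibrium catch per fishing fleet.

A representative fishing fleet's profit is π_i = q_i(212 − 3Q) − 32q_i, with Q = q_i + Σ_{j≠i} q_j.
First-order condition: 180 − 6q_i − 3Σ_{j≠i} q_j = 0.
In a symmetric equilibrium every fishing fleet chooses the same q, so Σ_{j≠i} q_j = 4q. The condition becomes 180 − 18q = 0, giving q = 180/18 = 10.

10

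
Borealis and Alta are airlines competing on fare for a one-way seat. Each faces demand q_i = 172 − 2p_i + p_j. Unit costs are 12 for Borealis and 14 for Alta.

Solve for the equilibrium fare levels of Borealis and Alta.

65.6, 66.4

Borealis's profit: π = (p_{Borealis} − 12)(172 − 2p_{Borealis} + p_{Alta}).
∂π/∂p_{Borealis} = 196 − 4p_{Borealis} + p_{Alta} = 0 ⇒ p_{Borealis} = 49 + 0.25p_{Alta}.
Similarly p_{Alta} = 50 + 0.25p_{Borealis}.
Solving the two reaction functions simultaneously: (1 − (0.25)(0.25))p_{Borealis} = 49 + 0.25·50, so 0.9375p_{Borealis} = 61.5 and p_{Borealis} = 65.6.
Then p_{Alta} = 50 + 0.25·65.6 = 66.4.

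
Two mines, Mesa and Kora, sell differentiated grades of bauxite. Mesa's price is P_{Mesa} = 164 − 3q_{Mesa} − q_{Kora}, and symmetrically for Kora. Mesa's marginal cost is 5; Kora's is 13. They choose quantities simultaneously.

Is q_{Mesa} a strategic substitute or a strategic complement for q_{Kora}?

strategic substitutes

Mine Mesa's profit: π = q_{Mesa}(164 − 3q_{Mesa} − q_{Kora}) − 5q_{Mesa}.
∂π/∂q_{Mesa} = 159 − 6q_{Mesa} − q_{Kora} = 0 ⇒ q_{Mesa} = 26.5 − (1/6)q_{Kora}.
The best-response slope dq_{Mesa}/dq_{Kora} = −1/6 < 0: the reaction function is downward-sloping, so the choices are strategic substitutes.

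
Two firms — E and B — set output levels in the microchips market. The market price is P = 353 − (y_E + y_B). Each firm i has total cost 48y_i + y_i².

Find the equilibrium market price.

Firm E's profit: π = y_E(353 − (y_E + y_B)) − 48y_E − y_E².
∂π/∂y_E = 305 − 4y_E − y_B = 0, so y_E = 76.25 − 0.25y_B.
Setting y_E = y_B in the reaction function: y_E = 76.25 − 0.25y_E, so y_E = 76.25 / 1.25 = 61.
Equilibrium price: P = 353 − 122 = 231.

231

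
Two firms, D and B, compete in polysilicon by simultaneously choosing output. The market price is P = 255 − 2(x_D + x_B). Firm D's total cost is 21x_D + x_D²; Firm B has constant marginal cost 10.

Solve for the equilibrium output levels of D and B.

Firm D's profit: π = x_D(255 − 2(x_D + x_B)) − 21x_D − x_D².
∂π/∂x_D = 234 − 6x_D − 2x_B = 0, so x_D = 39 − (1/3)x_B.
For B: ∂π/∂x_B = 245 − 4x_B − 2x_D = 0 ⇒ x_B = 61.25 − 0.5x_D.
Substituting the second reaction function into the first: x_D = 39 − (1/3)(61.25 − 0.5x_D), which gives (5/6)x_D = 223/12 ⇒ x_D = 22.3.
Then x_B = 61.25 − 0.5·22.3 = 50.1.

22.3, 50.1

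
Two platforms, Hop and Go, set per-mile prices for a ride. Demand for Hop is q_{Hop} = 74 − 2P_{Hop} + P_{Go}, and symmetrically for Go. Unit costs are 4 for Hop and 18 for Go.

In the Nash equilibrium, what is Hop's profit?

1270.08

Hop's profit: π = (P_{Hop} − 4)(74 − 2P_{Hop} + P_{Go}).
∂π/∂P_{Hop} = 82 − 4P_{Hop} + P_{Go} = 0 ⇒ P_{Hop} = 20.5 + 0.25P_{Go}.
Similarly P_{Go} = 27.5 + 0.25P_{Hop}.
Plugging P_{Go} into Hop's best response: P_{Hop} = 20.5 + 0.25(27.5 + 0.25P_{Hop}) ⇒ 0.9375P_{Hop} = 27.375, so P_{Hop} = 29.2.
Then P_{Go} = 27.5 + 0.25·29.2 = 34.8.
q_{Hop} = 74 − 2·29.2 + 34.8 = 50.4.
Profit = (29.2 − 4)·50.4 = 1270.08.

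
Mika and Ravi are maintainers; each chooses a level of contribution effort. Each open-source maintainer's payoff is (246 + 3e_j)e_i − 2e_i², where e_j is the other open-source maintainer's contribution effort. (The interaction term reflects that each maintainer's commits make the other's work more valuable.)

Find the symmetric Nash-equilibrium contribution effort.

Mika's payoff is (246 + 3e_R)e_M − 2e_M².
∂π/∂e_M = 246 + 3e_R − 4e_M = 0, so e_M = 61.5 + 0.75e_R.
By symmetry e_R = e_M; substituting into the reaction function, 0.25e_M = 61.5 and e_M = 246.

246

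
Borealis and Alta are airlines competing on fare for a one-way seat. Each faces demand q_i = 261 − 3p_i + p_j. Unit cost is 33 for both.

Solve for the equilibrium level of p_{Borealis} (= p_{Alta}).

Borealis's profit: π = (p_{Borealis} − 33)(261 − 3p_{Borealis} + p_{Alta}).
∂π/∂p_{Borealis} = 360 − 6p_{Borealis} + p_{Alta} = 0 ⇒ p_{Borealis} = 60 + (1/6)p_{Alta}.
Setting p_{Borealis} = p_{Alta} in the reaction function: p_{Borealis} = 60 + (1/6)p_{Borealis}, so p_{Borealis} = 60 / (5/6) = 72.

72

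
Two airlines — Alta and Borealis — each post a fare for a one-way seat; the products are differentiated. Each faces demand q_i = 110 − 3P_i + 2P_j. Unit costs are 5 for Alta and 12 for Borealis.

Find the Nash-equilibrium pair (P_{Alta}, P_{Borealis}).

32.5625, 35.1875

Alta's profit: π = (P_{Alta} − 5)(110 − 3P_{Alta} + 2P_{Borealis}).
∂π/∂P_{Alta} = 125 − 6P_{Alta} + 2P_{Borealis} = 0 ⇒ P_{Alta} = 125/6 + (1/3)P_{Borealis}.
Similarly P_{Borealis} = 73/3 + (1/3)P_{Alta}.
Plugging P_{Borealis} into Alta's best response: P_{Alta} = 125/6 + (1/3)(73/3 + (1/3)P_{Alta}) ⇒ (8/9)P_{Alta} = 521/18, so P_{Alta} = 32.5625.
Then P_{Borealis} = 73/3 + (1/3)·32.5625 = 35.1875.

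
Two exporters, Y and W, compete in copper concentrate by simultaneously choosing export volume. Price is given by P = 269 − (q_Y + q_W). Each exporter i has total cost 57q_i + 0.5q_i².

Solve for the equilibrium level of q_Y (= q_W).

Exporter Y's profit: π = q_Y(269 − (q_Y + q_W)) − 57q_Y − 0.5q_Y².
∂π/∂q_Y = 212 − 3q_Y − q_W = 0, so q_Y = 212/3 − (1/3)q_W.
Setting q_Y = q_W in the reaction function: q_Y = 212/3 − (1/3)q_Y, so q_Y = (212/3) / (4/3) = 53.

53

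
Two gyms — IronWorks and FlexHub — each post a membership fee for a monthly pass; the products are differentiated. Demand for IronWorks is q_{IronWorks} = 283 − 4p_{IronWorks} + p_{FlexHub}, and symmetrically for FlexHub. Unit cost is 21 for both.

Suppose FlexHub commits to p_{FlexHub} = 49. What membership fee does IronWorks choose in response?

52

IronWorks's profit: π = (p_{IronWorks} − 21)(283 − 4p_{IronWorks} + p_{FlexHub}).
∂π/∂p_{IronWorks} = 367 − 8p_{IronWorks} + p_{FlexHub} = 0 ⇒ p_{IronWorks} = 45.875 + 0.125p_{FlexHub}.
At p_{FlexHub} = 49: p_{IronWorks} = 45.875 + 0.125·49 = 52.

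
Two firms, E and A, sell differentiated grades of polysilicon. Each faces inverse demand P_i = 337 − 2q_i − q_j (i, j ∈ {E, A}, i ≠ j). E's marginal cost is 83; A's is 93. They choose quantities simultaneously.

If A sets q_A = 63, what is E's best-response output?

47.75

Firm E's profit: π = q_E(337 − 2q_E − q_A) − 83q_E.
∂π/∂q_E = 254 − 4q_E − q_A = 0 ⇒ q_E = 63.5 − 0.25q_A.
At q_A = 63: q_E = 63.5 − 0.25·63 = 47.75.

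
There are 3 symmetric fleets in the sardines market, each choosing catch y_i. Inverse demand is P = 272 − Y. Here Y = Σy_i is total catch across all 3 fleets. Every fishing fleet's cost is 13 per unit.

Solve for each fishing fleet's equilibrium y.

64.75

A representative fishing fleet's profit is π_i = y_i(272 − Y) − 13y_i, with Y = y_i + Σ_{j≠i} y_j.
First-order condition: 259 − 2y_i − Σ_{j≠i} y_j = 0.
With identical fishing fleets, set every y_j = y: then 259 − 2y − 2y = 0, i.e. y = 259/4 = 64.75.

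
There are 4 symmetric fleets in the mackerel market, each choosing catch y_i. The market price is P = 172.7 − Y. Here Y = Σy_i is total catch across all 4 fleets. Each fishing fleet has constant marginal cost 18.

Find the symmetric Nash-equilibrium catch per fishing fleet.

A representative fishing fleet's profit is π_i = y_i(172.7 − Y) − 18y_i, with Y = y_i + Σ_{j≠i} y_j.
First-order condition: 154.7 − 2y_i − Σ_{j≠i} y_j = 0.
Imposing symmetry (y_j = y for all j) turns Σ_{j≠i} y_j into 3y, so 154.7 = 5y and y = 30.94.

30.94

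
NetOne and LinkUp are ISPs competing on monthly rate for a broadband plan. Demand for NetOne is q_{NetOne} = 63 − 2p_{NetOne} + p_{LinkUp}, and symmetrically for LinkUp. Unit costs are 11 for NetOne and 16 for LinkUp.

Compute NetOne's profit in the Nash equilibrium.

NetOne's profit: π = (p_{NetOne} − 11)(63 − 2p_{NetOne} + p_{LinkUp}).
∂π/∂p_{NetOne} = 85 − 4p_{NetOne} + p_{LinkUp} = 0 ⇒ p_{NetOne} = 21.25 + 0.25p_{LinkUp}.
Similarly p_{LinkUp} = 23.75 + 0.25p_{NetOne}.
Substituting the second reaction function into the first: p_{NetOne} = 21.25 + 0.25(23.75 + 0.25p_{NetOne}), which gives 0.9375p_{NetOne} = 27.1875 ⇒ p_{NetOne} = 29.
Then p_{LinkUp} = 23.75 + 0.25·29 = 31.
q_{NetOne} = 63 − 2·29 + 31 = 36.
Profit = (29 − 11)·36 = 648.

648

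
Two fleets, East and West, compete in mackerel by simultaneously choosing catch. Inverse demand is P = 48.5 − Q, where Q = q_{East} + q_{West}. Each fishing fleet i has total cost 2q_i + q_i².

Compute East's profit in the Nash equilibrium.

Fishing fleet East's profit: π = q_{East}(48.5 − (q_{East} + q_{West})) − 2q_{East} − q_{East}².
∂π/∂q_{East} = 46.5 − 4q_{East} − q_{West} = 0, so q_{East} = 11.625 − 0.25q_{West}.
By symmetry q_{West} = q_{East}; substituting into the reaction function, 1.25q_{East} = 11.625 and q_{East} = 9.3.
Price P = 48.5 − 18.6 = 29.9.
East's profit: (29.9 − 2)·9.3 − (9.3)² = 172.98.

172.98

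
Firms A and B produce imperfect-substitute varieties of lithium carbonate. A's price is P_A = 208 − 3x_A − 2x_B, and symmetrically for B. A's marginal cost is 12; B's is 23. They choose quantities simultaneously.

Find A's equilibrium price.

87.5625

Firm A's profit: π = x_A(208 − 3x_A − 2x_B) − 12x_A.
∂π/∂x_A = 196 − 6x_A − 2x_B = 0 ⇒ x_A = 98/3 − (1/3)x_B.
Similarly x_B = 185/6 − (1/3)x_A.
Solving the two reaction functions simultaneously: (1 − (−1/3)(−1/3))x_A = 98/3 − (1/3)·(185/6), so (8/9)x_A = 403/18 and x_A = 25.1875.
Then x_B = 185/6 − (1/3)·25.1875 = 22.4375.
P_A = 208 − 3·25.1875 − 2·22.4375 = 87.5625.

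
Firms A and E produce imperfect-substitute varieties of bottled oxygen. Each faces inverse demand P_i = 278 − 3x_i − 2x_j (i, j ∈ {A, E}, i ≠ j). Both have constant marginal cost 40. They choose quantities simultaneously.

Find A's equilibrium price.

Firm A's profit: π = x_A(278 − 3x_A − 2x_E) − 40x_A.
∂π/∂x_A = 238 − 6x_A − 2x_E = 0 ⇒ x_A = 119/3 − (1/3)x_E.
Setting x_A = x_E in the reaction function: x_A = 119/3 − (1/3)x_A, so x_A = (119/3) / (4/3) = 29.75.
P_A = 278 − 3·29.75 − 2·29.75 = 129.25.

129.25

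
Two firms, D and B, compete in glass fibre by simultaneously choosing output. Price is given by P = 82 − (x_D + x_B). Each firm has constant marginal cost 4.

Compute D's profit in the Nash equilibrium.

Firm D's profit: π = x_D(82 − (x_D + x_B)) − 4x_D.
∂π/∂x_D = 78 − 2x_D − x_B = 0, so x_D = 39 − 0.5x_B.
By symmetry x_B = x_D; substituting into the reaction function, 1.5x_D = 39 and x_D = 26.
Price P = 82 − 52 = 30.
D's profit: (30 − 4)·26 = 676.

676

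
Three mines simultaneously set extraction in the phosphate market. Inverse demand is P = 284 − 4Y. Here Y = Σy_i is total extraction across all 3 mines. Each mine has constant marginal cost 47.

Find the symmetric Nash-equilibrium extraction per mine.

14.8125

A representative mine's profit is π_i = y_i(284 − 4Y) − 47y_i, with Y = y_i + Σ_{j≠i} y_j.
First-order condition: 237 − 8y_i − 4Σ_{j≠i} y_j = 0.
With identical mines, set every y_j = y: then 237 − 8y − 8y = 0, i.e. y = 237/16 = 14.8125.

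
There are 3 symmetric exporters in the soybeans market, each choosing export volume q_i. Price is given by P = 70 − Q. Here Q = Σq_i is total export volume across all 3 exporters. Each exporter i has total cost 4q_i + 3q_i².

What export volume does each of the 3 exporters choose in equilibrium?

6.6

A representative exporter's profit is π_i = q_i(70 − Q) − 4q_i − 3q_i², with Q = q_i + Σ_{j≠i} q_j.
First-order condition: 66 − 8q_i − Σ_{j≠i} q_j = 0.
In a symmetric equilibrium every exporter chooses the same q, so Σ_{j≠i} q_j = 2q. The condition becomes 66 − 10q = 0, giving q = 66/10 = 6.6.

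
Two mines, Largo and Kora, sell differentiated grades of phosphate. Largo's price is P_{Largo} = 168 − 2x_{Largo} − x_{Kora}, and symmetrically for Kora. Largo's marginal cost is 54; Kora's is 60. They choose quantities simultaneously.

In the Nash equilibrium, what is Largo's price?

Mine Largo's profit: π = x_{Largo}(168 − 2x_{Largo} − x_{Kora}) − 54x_{Largo}.
∂π/∂x_{Largo} = 114 − 4x_{Largo} − x_{Kora} = 0 ⇒ x_{Largo} = 28.5 − 0.25x_{Kora}.
Similarly x_{Kora} = 27 − 0.25x_{Largo}.
Solving the two reaction functions simultaneously: (1 − (−0.25)(−0.25))x_{Largo} = 28.5 − 0.25·27, so 0.9375x_{Largo} = 21.75 and x_{Largo} = 23.2.
Then x_{Kora} = 27 − 0.25·23.2 = 21.2.
P_{Largo} = 168 − 2·23.2 − 21.2 = 100.4.

100.4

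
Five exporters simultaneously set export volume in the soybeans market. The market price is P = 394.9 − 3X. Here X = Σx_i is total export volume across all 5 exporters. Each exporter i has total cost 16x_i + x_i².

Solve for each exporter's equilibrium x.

18.945

A representative exporter's profit is π_i = x_i(394.9 − 3X) − 16x_i − x_i², with X = x_i + Σ_{j≠i} x_j.
First-order condition: 378.9 − 8x_i − 3Σ_{j≠i} x_j = 0.
With identical exporters, set every x_j = x: then 378.9 − 8x − 12x = 0, i.e. x = 378.9/20 = 18.945.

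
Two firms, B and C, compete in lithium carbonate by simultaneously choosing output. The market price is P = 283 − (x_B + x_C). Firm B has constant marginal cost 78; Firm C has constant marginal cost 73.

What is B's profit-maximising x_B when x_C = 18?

Firm B's profit: π = x_B(283 − (x_B + x_C)) − 78x_B.
∂π/∂x_B = 205 − 2x_B − x_C = 0, so x_B = 102.5 − 0.5x_C.
At x_C = 18: x_B = 102.5 − 0.5·18 = 93.5.

93.5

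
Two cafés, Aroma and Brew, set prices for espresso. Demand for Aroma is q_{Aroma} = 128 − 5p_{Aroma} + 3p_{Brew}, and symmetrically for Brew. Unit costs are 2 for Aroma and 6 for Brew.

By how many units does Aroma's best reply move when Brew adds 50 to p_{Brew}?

15

Aroma's profit: π = (p_{Aroma} − 2)(128 − 5p_{Aroma} + 3p_{Brew}).
∂π/∂p_{Aroma} = 138 − 10p_{Aroma} + 3p_{Brew} = 0 ⇒ p_{Aroma} = 13.8 + 0.3p_{Brew}.
The reaction-function slope is 0.3, so a 50-unit rise in p_{Brew} moves p_{Aroma} by 0.3 × 50 = 15. Aroma's best response rises — the actions are strategic complements.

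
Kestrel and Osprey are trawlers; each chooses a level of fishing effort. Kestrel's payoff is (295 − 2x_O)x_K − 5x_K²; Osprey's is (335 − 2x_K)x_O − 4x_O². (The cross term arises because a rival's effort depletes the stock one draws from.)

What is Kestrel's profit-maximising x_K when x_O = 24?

Expanding Kestrel's payoff: 295x_K − 2x_Ox_K − 5x_K².
∂π/∂x_K = 295 − 2x_O − 10x_K = 0, so x_K = 29.5 − 0.2x_O.
At x_O = 24: x_K = 29.5 − 0.2·24 = 24.7.

24.7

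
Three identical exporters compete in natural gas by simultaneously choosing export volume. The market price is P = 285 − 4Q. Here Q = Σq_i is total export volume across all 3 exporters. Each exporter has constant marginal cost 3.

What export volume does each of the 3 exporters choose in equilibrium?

17.625

A representative exporter's profit is π_i = q_i(285 − 4Q) − 3q_i, with Q = q_i + Σ_{j≠i} q_j.
First-order condition: 282 − 8q_i − 4Σ_{j≠i} q_j = 0.
With identical exporters, set every q_j = q: then 282 − 8q − 8q = 0, i.e. q = 282/16 = 17.625.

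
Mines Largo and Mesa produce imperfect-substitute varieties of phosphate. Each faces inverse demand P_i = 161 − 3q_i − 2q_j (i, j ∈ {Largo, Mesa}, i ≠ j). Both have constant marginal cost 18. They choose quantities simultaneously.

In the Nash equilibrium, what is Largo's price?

Mine Largo's profit: π = q_{Largo}(161 − 3q_{Largo} − 2q_{Mesa}) − 18q_{Largo}.
∂π/∂q_{Largo} = 143 − 6q_{Largo} − 2q_{Mesa} = 0 ⇒ q_{Largo} = 143/6 − (1/3)q_{Mesa}.
Setting q_{Largo} = q_{Mesa} in the reaction function: q_{Largo} = 143/6 − (1/3)q_{Largo}, so q_{Largo} = (143/6) / (4/3) = 17.875.
P_{Largo} = 161 − 3·17.875 − 2·17.875 = 71.625.

71.625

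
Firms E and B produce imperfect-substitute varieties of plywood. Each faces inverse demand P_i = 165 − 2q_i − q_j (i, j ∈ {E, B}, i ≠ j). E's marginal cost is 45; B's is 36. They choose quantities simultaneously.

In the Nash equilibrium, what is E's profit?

1095.12

Firm E's profit: π = q_E(165 − 2q_E − q_B) − 45q_E.
∂π/∂q_E = 120 − 4q_E − q_B = 0 ⇒ q_E = 30 − 0.25q_B.
Similarly q_B = 32.25 − 0.25q_E.
Solving the two reaction functions simultaneously: (1 − (−0.25)(−0.25))q_E = 30 − 0.25·32.25, so 0.9375q_E = 21.9375 and q_E = 23.4.
Then q_B = 32.25 − 0.25·23.4 = 26.4.
P_E = 165 − 2·23.4 − 26.4 = 91.8.
Profit = (91.8 − 45)·23.4 = 1095.12.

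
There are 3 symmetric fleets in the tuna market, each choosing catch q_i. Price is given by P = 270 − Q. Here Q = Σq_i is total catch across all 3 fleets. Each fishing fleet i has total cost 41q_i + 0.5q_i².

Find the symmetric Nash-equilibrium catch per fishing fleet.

A representative fishing fleet's profit is π_i = q_i(270 − Q) − 41q_i − 0.5q_i², with Q = q_i + Σ_{j≠i} q_j.
First-order condition: 229 − 3q_i − Σ_{j≠i} q_j = 0.
With identical fishing fleets, set every q_j = q: then 229 − 3q − 2q = 0, i.e. q = 229/5 = 45.8.

45.8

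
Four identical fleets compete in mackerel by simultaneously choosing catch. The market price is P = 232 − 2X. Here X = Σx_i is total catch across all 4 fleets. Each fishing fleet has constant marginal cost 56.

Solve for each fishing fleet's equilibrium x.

17.6

A representative fishing fleet's profit is π_i = x_i(232 − 2X) − 56x_i, with X = x_i + Σ_{j≠i} x_j.
First-order condition: 176 − 4x_i − 2Σ_{j≠i} x_j = 0.
Imposing symmetry (x_j = x for all j) turns Σ_{j≠i} x_j into 3x, so 176 = 10x and x = 17.6.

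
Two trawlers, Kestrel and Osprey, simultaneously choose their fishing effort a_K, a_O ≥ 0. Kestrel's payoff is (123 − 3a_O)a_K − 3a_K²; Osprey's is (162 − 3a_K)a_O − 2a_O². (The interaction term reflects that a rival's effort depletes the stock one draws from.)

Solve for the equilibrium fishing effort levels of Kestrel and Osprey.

Expanding Kestrel's payoff: 123a_K − 3a_Oa_K − 3a_K².
∂π/∂a_K = 123 − 3a_O − 6a_K = 0, so a_K = 20.5 − 0.5a_O.
Likewise for Osprey: a_O = 40.5 − 0.75a_K.
Substituting the second reaction function into the first: a_K = 20.5 − 0.5(40.5 − 0.75a_K), which gives 0.625a_K = 0.25 ⇒ a_K = 0.4.
Then a_O = 40.5 − 0.75·0.4 = 40.2.

0.4, 40.2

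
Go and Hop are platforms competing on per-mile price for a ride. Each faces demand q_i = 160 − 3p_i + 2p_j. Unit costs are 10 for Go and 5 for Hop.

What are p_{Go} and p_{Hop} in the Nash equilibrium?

Go's profit: π = (p_{Go} − 10)(160 − 3p_{Go} + 2p_{Hop}).
∂π/∂p_{Go} = 190 − 6p_{Go} + 2p_{Hop} = 0 ⇒ p_{Go} = 95/3 + (1/3)p_{Hop}.
Similarly p_{Hop} = 175/6 + (1/3)p_{Go}.
Solving the two reaction functions simultaneously: (1 − (1/3)(1/3))p_{Go} = 95/3 + (1/3)·(175/6), so (8/9)p_{Go} = 745/18 and p_{Go} = 46.5625.
Then p_{Hop} = 175/6 + (1/3)·46.5625 = 44.6875.

46.5625, 44.6875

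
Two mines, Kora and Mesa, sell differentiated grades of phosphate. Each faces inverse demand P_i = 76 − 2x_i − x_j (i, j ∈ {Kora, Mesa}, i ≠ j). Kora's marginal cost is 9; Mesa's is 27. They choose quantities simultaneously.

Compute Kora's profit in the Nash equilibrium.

Mine Kora's profit: π = x_{Kora}(76 − 2x_{Kora} − x_{Mesa}) − 9x_{Kora}.
∂π/∂x_{Kora} = 67 − 4x_{Kora} − x_{Mesa} = 0 ⇒ x_{Kora} = 16.75 − 0.25x_{Mesa}.
Similarly x_{Mesa} = 12.25 − 0.25x_{Kora}.
Substituting the second reaction function into the first: x_{Kora} = 16.75 − 0.25(12.25 − 0.25x_{Kora}), which gives 0.9375x_{Kora} = 13.6875 ⇒ x_{Kora} = 14.6.
Then x_{Mesa} = 12.25 − 0.25·14.6 = 8.6.
P_{Kora} = 76 − 2·14.6 − 8.6 = 38.2.
Profit = (38.2 − 9)·14.6 = 426.32.

426.32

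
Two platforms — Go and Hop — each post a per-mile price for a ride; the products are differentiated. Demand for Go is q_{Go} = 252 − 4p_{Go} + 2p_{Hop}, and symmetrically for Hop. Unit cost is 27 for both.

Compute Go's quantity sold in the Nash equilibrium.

132

Go's profit: π = (p_{Go} − 27)(252 − 4p_{Go} + 2p_{Hop}).
∂π/∂p_{Go} = 360 − 8p_{Go} + 2p_{Hop} = 0 ⇒ p_{Go} = 45 + 0.25p_{Hop}.
By symmetry p_{Hop} = p_{Go}; substituting into the reaction function, 0.75p_{Go} = 45 and p_{Go} = 60.
q_{Go} = 252 − 4·60 + 2·60 = 132.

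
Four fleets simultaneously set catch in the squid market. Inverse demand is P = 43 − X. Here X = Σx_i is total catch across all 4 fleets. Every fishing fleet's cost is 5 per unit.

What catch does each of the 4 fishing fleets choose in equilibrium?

A representative fishing fleet's profit is π_i = x_i(43 − X) − 5x_i, with X = x_i + Σ_{j≠i} x_j.
First-order condition: 38 − 2x_i − Σ_{j≠i} x_j = 0.
Imposing symmetry (x_j = x for all j) turns Σ_{j≠i} x_j into 3x, so 38 = 5x and x = 7.6.

7.6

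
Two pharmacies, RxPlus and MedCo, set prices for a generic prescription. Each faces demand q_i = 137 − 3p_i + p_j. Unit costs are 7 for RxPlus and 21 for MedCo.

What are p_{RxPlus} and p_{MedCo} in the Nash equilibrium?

RxPlus's profit: π = (p_{RxPlus} − 7)(137 − 3p_{RxPlus} + p_{MedCo}).
∂π/∂p_{RxPlus} = 158 − 6p_{RxPlus} + p_{MedCo} = 0 ⇒ p_{RxPlus} = 79/3 + (1/6)p_{MedCo}.
Similarly p_{MedCo} = 100/3 + (1/6)p_{RxPlus}.
Substituting the second reaction function into the first: p_{RxPlus} = 79/3 + (1/6)(100/3 + (1/6)p_{RxPlus}), which gives (35/36)p_{RxPlus} = 287/9 ⇒ p_{RxPlus} = 32.8.
Then p_{MedCo} = 100/3 + (1/6)·32.8 = 38.8.

32.8, 38.8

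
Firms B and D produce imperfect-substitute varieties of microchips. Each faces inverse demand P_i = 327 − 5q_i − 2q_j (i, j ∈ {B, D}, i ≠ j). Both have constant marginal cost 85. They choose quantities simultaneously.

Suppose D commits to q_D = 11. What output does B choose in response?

22

Firm B's profit: π = q_B(327 − 5q_B − 2q_D) − 85q_B.
∂π/∂q_B = 242 − 10q_B − 2q_D = 0 ⇒ q_B = 24.2 − 0.2q_D.
At q_D = 11: q_B = 24.2 − 0.2·11 = 22.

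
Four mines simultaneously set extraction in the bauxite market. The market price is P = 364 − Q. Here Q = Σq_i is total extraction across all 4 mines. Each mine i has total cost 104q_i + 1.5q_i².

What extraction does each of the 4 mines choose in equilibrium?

32.5

A representative mine's profit is π_i = q_i(364 − Q) − 104q_i − 1.5q_i², with Q = q_i + Σ_{j≠i} q_j.
First-order condition: 260 − 5q_i − Σ_{j≠i} q_j = 0.
In a symmetric equilibrium every mine chooses the same q, so Σ_{j≠i} q_j = 3q. The condition becomes 260 − 8q = 0, giving q = 260/8 = 32.5.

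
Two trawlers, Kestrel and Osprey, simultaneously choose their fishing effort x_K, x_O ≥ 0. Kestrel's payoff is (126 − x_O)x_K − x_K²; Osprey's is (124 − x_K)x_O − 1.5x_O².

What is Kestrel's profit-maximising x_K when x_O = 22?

52

Expanding Kestrel's payoff: 126x_K − x_Ox_K − x_K².
∂π/∂x_K = 126 − x_O − 2x_K = 0, so x_K = 63 − 0.5x_O.
At x_O = 22: x_K = 63 − 0.5·22 = 52.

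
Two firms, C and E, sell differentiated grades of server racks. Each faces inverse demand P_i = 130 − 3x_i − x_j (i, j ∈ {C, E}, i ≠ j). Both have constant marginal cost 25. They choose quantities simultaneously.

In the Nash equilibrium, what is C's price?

70

Firm C's profit: π = x_C(130 − 3x_C − x_E) − 25x_C.
∂π/∂x_C = 105 − 6x_C − x_E = 0 ⇒ x_C = 17.5 − (1/6)x_E.
Setting x_C = x_E in the reaction function: x_C = 17.5 − (1/6)x_C, so x_C = 17.5 / (7/6) = 15.
P_C = 130 − 3·15 − 15 = 70.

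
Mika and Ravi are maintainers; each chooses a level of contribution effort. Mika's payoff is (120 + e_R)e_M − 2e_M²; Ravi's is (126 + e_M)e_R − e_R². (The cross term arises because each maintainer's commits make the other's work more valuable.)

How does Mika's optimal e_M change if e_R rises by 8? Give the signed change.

2

Expanding Mika's payoff: 120e_M + e_Re_M − 2e_M².
∂π/∂e_M = 120 + e_R − 4e_M = 0, so e_M = 30 + 0.25e_R.
The reaction-function slope is 0.25, so an 8-unit rise in e_R moves e_M by 0.25 × 8 = 2. Mika's best response rises — the actions are strategic complements.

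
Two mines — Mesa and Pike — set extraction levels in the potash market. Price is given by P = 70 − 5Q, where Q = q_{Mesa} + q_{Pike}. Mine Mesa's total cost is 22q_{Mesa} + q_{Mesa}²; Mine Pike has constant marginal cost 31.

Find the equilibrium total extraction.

5.4

Mine Mesa's profit: π = q_{Mesa}(70 − 5(q_{Mesa} + q_{Pike})) − 22q_{Mesa} − q_{Mesa}².
∂π/∂q_{Mesa} = 48 − 12q_{Mesa} − 5q_{Pike} = 0, so q_{Mesa} = 4 − (5/12)q_{Pike}.
For Pike: ∂π/∂q_{Pike} = 39 − 10q_{Pike} − 5q_{Mesa} = 0 ⇒ q_{Pike} = 3.9 − 0.5q_{Mesa}.
Solving the two reaction functions simultaneously: (1 − (−5/12)(−0.5))q_{Mesa} = 4 − (5/12)·3.9, so (19/24)q_{Mesa} = 2.375 and q_{Mesa} = 3.
Then q_{Pike} = 3.9 − 0.5·3 = 2.4.
Total extraction: 3 + 2.4 = 5.4.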